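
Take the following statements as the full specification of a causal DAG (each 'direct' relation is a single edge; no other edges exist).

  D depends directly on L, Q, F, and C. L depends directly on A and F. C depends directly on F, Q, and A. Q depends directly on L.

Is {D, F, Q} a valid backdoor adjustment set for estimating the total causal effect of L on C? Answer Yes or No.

Backdoor paths from L to C (paths whose first edge points into L):
  P1: L <- A -> C
  P2: L <- F -> C
  P3: L <- F -> D <- Q -> C
  P4: L <- F -> D <- C
Condition 1 (no descendant of L in the set): FAILS — D and Q are descendants of L.
Condition 2 (every backdoor path blocked by {D, F, Q}):
  P1: open — no interior node is in the conditioning set.
  P2: blocked at fork node F ∈ conditioning set.
  P3: blocked at fork node F ∈ conditioning set.
  P4: blocked at fork node F ∈ conditioning set.
{D, F, Q} does not satisfy the backdoor criterion.

No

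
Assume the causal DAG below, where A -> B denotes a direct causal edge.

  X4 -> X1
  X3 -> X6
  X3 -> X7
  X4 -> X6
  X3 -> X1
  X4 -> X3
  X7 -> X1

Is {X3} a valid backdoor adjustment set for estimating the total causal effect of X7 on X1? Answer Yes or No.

Backdoor paths from X7 to X1 (paths whose first edge points into X7):
  P1: X7 <- X3 <- X4 -> X1
  P2: X7 <- X3 -> X6 <- X4 -> X1
  P3: X7 <- X3 -> X1
Condition 1 (no descendant of X7 in the set): holds — descendants of X7 are {X1}; none are in {X3}.
Condition 2 (every backdoor path blocked by {X3}):
  P1: blocked at chain node X3 ∈ conditioning set.
  P2: blocked at fork node X3 ∈ conditioning set.
  P3: blocked at fork node X3 ∈ conditioning set.
{X3} satisfies the backdoor criterion.

Yes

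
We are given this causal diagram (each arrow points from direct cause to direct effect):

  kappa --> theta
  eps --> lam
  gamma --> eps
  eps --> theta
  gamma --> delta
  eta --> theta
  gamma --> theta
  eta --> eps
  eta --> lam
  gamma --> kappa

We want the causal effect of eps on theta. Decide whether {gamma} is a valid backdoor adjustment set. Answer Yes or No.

No

Backdoor paths from eps to theta (paths whose first edge points into eps):
  P1: eps <- gamma -> kappa -> theta
  P2: eps <- gamma -> theta
  P3: eps <- eta -> theta
Condition 1 (no descendant of eps in the set): holds — descendants of eps are {lam, theta}; none are in {gamma}.
Condition 2 (every backdoor path blocked by {gamma}):
  P1: blocked at fork node gamma ∈ conditioning set.
  P2: blocked at fork node gamma ∈ conditioning set.
  P3: open — no interior node is in the conditioning set.
{gamma} does not satisfy the backdoor criterion.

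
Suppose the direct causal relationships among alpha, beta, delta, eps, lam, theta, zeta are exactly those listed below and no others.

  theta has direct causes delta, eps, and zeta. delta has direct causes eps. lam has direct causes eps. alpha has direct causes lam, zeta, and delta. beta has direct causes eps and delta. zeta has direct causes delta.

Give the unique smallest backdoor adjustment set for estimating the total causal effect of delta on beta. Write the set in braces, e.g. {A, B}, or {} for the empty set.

{eps}

Variables eligible for adjustment (non-descendants of delta, excluding delta and beta): {eps, lam}.
Backdoor paths from delta to beta:
  P1: delta <- eps -> beta
The empty set is not sufficient: P1 (delta <- eps -> beta) has no collider blocking it and no conditioned non-collider, so it is open.
Try {eps}:
  P1: blocked at fork node eps ∈ conditioning set.
{eps} contains no descendant of delta and blocks every backdoor path.
No other singleton works — e.g. {lam} leaves P1 open — so {eps} is the unique smallest valid adjustment set.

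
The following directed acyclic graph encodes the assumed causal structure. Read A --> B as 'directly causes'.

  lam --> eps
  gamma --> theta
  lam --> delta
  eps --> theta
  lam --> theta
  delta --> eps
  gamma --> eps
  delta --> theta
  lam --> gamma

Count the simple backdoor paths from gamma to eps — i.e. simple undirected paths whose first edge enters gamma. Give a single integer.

5

A backdoor path from gamma to eps is any simple undirected path whose first edge points into gamma (i.e. leaves gamma via a parent).
Parents of gamma: {lam}.
Enumerating:
  P1: gamma <- lam -> delta -> eps
  P2: gamma <- lam -> delta -> theta <- eps
  P3: gamma <- lam -> eps
  P4: gamma <- lam -> theta <- delta -> eps
  P5: gamma <- lam -> theta <- eps
That exhausts the simple backdoor paths. Count: 5.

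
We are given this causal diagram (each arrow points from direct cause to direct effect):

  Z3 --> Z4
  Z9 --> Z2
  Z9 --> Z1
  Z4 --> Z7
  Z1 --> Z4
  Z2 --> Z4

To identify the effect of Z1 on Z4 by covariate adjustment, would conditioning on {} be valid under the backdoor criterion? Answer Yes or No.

No

Backdoor paths from Z1 to Z4 (paths whose first edge points into Z1):
  P1: Z1 <- Z9 -> Z2 -> Z4
Condition 1 (no descendant of Z1 in the set): holds — descendants of Z1 are {Z4, Z7}; none are in {}.
Condition 2 (every backdoor path blocked by {}):
  P1: open — no interior node is in the conditioning set.
{} does not satisfy the backdoor criterion.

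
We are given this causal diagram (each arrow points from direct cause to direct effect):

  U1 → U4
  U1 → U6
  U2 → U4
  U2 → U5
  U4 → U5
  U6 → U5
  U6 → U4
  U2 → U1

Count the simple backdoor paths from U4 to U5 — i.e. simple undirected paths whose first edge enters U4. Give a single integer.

6

A backdoor path from U4 to U5 is any simple undirected path whose first edge points into U4 (i.e. leaves U4 via a parent).
Parents of U4: {U1, U2, U6}.
Enumerating:
  P1: U4 <- U2 -> U1 -> U6 -> U5
  P2: U4 <- U2 -> U5
  P3: U4 <- U1 <- U2 -> U5
  P4: U4 <- U1 -> U6 -> U5
  P5: U4 <- U6 <- U1 <- U2 -> U5
  P6: U4 <- U6 -> U5
That exhausts the simple backdoor paths. Count: 6.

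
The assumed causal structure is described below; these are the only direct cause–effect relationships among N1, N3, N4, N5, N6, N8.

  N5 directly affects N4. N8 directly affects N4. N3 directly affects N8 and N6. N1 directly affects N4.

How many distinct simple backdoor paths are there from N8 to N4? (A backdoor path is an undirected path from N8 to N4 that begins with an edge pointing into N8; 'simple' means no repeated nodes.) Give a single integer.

A backdoor path from N8 to N4 is any simple undirected path whose first edge points into N8 (i.e. leaves N8 via a parent).
Parents of N8: {N3}.
No simple path from any parent of N8 reaches N4 without revisiting N8, so there are no backdoor paths.

0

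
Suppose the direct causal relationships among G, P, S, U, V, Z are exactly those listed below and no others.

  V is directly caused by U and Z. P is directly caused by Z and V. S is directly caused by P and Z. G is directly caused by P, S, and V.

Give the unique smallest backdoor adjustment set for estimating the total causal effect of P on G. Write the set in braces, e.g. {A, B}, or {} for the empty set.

Variables eligible for adjustment (non-descendants of P, excluding P and G): {U, V, Z}.
Backdoor paths from P to G:
  P1: P <- Z -> V -> G
  P2: P <- Z -> S -> G
  P3: P <- V <- Z -> S -> G
  P4: P <- V -> G
The empty set is not sufficient: P1 (P <- Z -> V -> G) has no collider blocking it and no conditioned non-collider, so it is open.
Try {V, Z}:
  P1: blocked at fork node Z ∈ conditioning set.
  P2: blocked at fork node Z ∈ conditioning set.
  P3: blocked at chain node V ∈ conditioning set.
  P4: blocked at fork node V ∈ conditioning set.
{V, Z} contains no descendant of P and blocks every backdoor path.
Every element of {V, Z} is needed (dropping V leaves P4 open; dropping Z leaves P2 open), so no proper subset is valid.
Among all size-2 subsets of the eligible variables, only {V, Z} blocks every backdoor path, so it is the unique smallest valid adjustment set.

{V, Z}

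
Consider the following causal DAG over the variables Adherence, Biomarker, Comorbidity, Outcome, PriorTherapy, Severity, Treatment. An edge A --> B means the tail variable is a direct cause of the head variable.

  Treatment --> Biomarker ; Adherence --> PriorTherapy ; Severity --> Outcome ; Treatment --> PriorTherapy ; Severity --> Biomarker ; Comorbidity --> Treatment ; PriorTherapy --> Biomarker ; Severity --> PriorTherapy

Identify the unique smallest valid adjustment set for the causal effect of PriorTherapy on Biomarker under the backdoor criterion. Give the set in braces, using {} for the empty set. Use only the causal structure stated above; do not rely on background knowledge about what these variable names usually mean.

{Severity, Treatment}

Variables eligible for adjustment (non-descendants of PriorTherapy, excluding PriorTherapy and Biomarker): {Adherence, Comorbidity, Outcome, Severity, Treatment}.
Backdoor paths from PriorTherapy to Biomarker:
  P1: PriorTherapy <- Severity -> Biomarker
  P2: PriorTherapy <- Treatment -> Biomarker
The empty set is not sufficient: P1 (PriorTherapy <- Severity -> Biomarker) has no collider blocking it and no conditioned non-collider, so it is open.
Try {Severity, Treatment}:
  P1: blocked at fork node Severity ∈ conditioning set.
  P2: blocked at fork node Treatment ∈ conditioning set.
{Severity, Treatment} contains no descendant of PriorTherapy and blocks every backdoor path.
Every element of {Severity, Treatment} is needed (dropping Severity leaves P1 open; dropping Treatment leaves P2 open), so no proper subset is valid.
Among all size-2 subsets of the eligible variables, only {Severity, Treatment} blocks every backdoor path, so it is the unique smallest valid adjustment set.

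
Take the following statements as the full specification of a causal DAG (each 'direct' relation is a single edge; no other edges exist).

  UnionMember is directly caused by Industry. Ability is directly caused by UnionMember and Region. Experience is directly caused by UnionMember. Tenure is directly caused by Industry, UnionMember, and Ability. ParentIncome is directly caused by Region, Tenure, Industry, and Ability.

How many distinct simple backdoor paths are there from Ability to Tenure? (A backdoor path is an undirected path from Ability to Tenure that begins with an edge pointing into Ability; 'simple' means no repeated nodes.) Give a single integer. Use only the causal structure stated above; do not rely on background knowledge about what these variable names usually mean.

A backdoor path from Ability to Tenure is any simple undirected path whose first edge points into Ability (i.e. leaves Ability via a parent).
Parents of Ability: {Region, UnionMember}.
Enumerating:
  P1: Ability <- UnionMember <- Industry -> Tenure
  P2: Ability <- UnionMember <- Industry -> ParentIncome <- Tenure
  P3: Ability <- UnionMember -> Tenure
  P4: Ability <- Region -> ParentIncome <- Industry -> UnionMember -> Tenure
  P5: Ability <- Region -> ParentIncome <- Industry -> Tenure
  P6: Ability <- Region -> ParentIncome <- Tenure
That exhausts the simple backdoor paths. Count: 6.

6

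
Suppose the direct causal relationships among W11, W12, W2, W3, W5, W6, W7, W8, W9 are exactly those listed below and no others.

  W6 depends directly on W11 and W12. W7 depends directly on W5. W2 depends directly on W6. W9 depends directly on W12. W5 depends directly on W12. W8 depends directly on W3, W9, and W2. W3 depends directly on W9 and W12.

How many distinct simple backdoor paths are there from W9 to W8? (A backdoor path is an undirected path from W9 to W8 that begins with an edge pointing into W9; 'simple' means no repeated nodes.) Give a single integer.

2

A backdoor path from W9 to W8 is any simple undirected path whose first edge points into W9 (i.e. leaves W9 via a parent).
Parents of W9: {W12}.
Enumerating:
  P1: W9 <- W12 -> W6 -> W2 -> W8
  P2: W9 <- W12 -> W3 -> W8
That exhausts the simple backdoor paths. Count: 2.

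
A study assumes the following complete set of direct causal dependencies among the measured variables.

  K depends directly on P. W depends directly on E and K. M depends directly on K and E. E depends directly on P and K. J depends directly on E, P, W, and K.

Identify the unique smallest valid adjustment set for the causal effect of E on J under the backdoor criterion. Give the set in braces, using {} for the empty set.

Variables eligible for adjustment (non-descendants of E, excluding E and J): {K, P}.
Backdoor paths from E to J:
  P1: E <- P -> K -> W -> J
  P2: E <- P -> K -> J
  P3: E <- P -> J
  P4: E <- K <- P -> J
  P5: E <- K -> W -> J
  P6: E <- K -> J
The empty set is not sufficient: P1 (E <- P -> K -> W -> J) has no collider blocking it and no conditioned non-collider, so it is open.
Try {K, P}:
  P1: blocked at fork node P ∈ conditioning set.
  P2: blocked at fork node P ∈ conditioning set.
  P3: blocked at fork node P ∈ conditioning set.
  P4: blocked at chain node K ∈ conditioning set.
  P5: blocked at fork node K ∈ conditioning set.
  P6: blocked at fork node K ∈ conditioning set.
{K, P} contains no descendant of E and blocks every backdoor path.
Every element of {K, P} is needed (dropping K leaves P5 open; dropping P leaves P3 open), so no proper subset is valid.
Among all size-2 subsets of the eligible variables, only {K, P} blocks every backdoor path, so it is the unique smallest valid adjustment set.

{K, P}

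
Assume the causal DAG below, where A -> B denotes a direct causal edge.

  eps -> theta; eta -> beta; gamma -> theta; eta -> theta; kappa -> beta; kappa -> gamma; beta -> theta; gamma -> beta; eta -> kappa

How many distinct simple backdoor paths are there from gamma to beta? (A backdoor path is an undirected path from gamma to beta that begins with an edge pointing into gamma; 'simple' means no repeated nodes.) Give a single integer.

A backdoor path from gamma to beta is any simple undirected path whose first edge points into gamma (i.e. leaves gamma via a parent).
Parents of gamma: {kappa}.
Enumerating:
  P1: gamma <- kappa <- eta -> beta
  P2: gamma <- kappa <- eta -> theta <- beta
  P3: gamma <- kappa -> beta
That exhausts the simple backdoor paths. Count: 3.

3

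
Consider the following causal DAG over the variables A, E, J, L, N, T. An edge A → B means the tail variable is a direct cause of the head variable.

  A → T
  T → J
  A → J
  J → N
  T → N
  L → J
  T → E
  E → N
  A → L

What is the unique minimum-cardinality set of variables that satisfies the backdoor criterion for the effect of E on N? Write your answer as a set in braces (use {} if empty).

{T}

Variables eligible for adjustment (non-descendants of E, excluding E and N): {A, J, L, T}.
Backdoor paths from E to N:
  P1: E <- T <- A -> L -> J -> N
  P2: E <- T <- A -> J -> N
  P3: E <- T -> J -> N
  P4: E <- T -> N
The empty set is not sufficient: P1 (E <- T <- A -> L -> J -> N) has no collider blocking it and no conditioned non-collider, so it is open.
Try {T}:
  P1: blocked at chain node T ∈ conditioning set.
  P2: blocked at chain node T ∈ conditioning set.
  P3: blocked at fork node T ∈ conditioning set.
  P4: blocked at fork node T ∈ conditioning set.
{T} contains no descendant of E and blocks every backdoor path.
No other singleton works — e.g. {A} leaves P3 open — so {T} is the unique smallest valid adjustment set.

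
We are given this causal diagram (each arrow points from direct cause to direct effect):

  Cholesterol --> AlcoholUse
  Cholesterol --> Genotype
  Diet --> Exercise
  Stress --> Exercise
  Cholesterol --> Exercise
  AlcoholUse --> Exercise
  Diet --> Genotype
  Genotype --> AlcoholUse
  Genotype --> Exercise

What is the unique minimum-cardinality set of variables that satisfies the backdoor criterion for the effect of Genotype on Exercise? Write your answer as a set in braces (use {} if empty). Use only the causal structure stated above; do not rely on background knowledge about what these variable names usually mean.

Variables eligible for adjustment (non-descendants of Genotype, excluding Genotype and Exercise): {Cholesterol, Diet, Stress}.
Backdoor paths from Genotype to Exercise:
  P1: Genotype <- Cholesterol -> AlcoholUse -> Exercise
  P2: Genotype <- Cholesterol -> Exercise
  P3: Genotype <- Diet -> Exercise
The empty set is not sufficient: P1 (Genotype <- Cholesterol -> AlcoholUse -> Exercise) has no collider blocking it and no conditioned non-collider, so it is open.
Try {Cholesterol, Diet}:
  P1: blocked at fork node Cholesterol ∈ conditioning set.
  P2: blocked at fork node Cholesterol ∈ conditioning set.
  P3: blocked at fork node Diet ∈ conditioning set.
{Cholesterol, Diet} contains no descendant of Genotype and blocks every backdoor path.
Every element of {Cholesterol, Diet} is needed (dropping Cholesterol leaves P1 open; dropping Diet leaves P3 open), so no proper subset is valid.
Among all size-2 subsets of the eligible variables, only {Cholesterol, Diet} blocks every backdoor path, so it is the unique smallest valid adjustment set.

{Cholesterol, Diet}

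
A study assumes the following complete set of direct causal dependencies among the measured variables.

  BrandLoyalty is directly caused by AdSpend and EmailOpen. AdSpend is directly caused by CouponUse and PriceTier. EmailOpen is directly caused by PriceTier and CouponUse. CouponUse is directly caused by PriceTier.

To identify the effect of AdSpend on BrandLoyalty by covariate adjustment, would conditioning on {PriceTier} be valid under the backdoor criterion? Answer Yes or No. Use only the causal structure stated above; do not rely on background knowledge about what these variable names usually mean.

Backdoor paths from AdSpend to BrandLoyalty (paths whose first edge points into AdSpend):
  P1: AdSpend <- PriceTier -> CouponUse -> EmailOpen -> BrandLoyalty
  P2: AdSpend <- PriceTier -> EmailOpen -> BrandLoyalty
  P3: AdSpend <- CouponUse <- PriceTier -> EmailOpen -> BrandLoyalty
  P4: AdSpend <- CouponUse -> EmailOpen -> BrandLoyalty
Condition 1 (no descendant of AdSpend in the set): holds — descendants of AdSpend are {BrandLoyalty}; none are in {PriceTier}.
Condition 2 (every backdoor path blocked by {PriceTier}):
  P1: blocked at fork node PriceTier ∈ conditioning set.
  P2: blocked at fork node PriceTier ∈ conditioning set.
  P3: blocked at fork node PriceTier ∈ conditioning set.
  P4: open — no interior node is in the conditioning set.
{PriceTier} does not satisfy the backdoor criterion.

No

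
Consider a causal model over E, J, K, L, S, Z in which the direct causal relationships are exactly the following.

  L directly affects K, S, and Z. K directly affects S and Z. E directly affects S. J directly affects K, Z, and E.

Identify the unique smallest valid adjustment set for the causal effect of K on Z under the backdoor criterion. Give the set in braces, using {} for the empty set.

Variables eligible for adjustment (non-descendants of K, excluding K and Z): {E, J, L}.
Backdoor paths from K to Z:
  P1: K <- L -> S <- E <- J -> Z
  P2: K <- L -> Z
  P3: K <- J -> E -> S <- L -> Z
  P4: K <- J -> Z
The empty set is not sufficient: P2 (K <- L -> Z) has no collider blocking it and no conditioned non-collider, so it is open.
Try {J, L}:
  P1: blocked at fork node L ∈ conditioning set.
  P2: blocked at fork node L ∈ conditioning set.
  P3: blocked at fork node J ∈ conditioning set.
  P4: blocked at fork node J ∈ conditioning set.
{J, L} contains no descendant of K and blocks every backdoor path.
Every element of {J, L} is needed (dropping J leaves P4 open; dropping L leaves P2 open), so no proper subset is valid.
Among all size-2 subsets of the eligible variables, only {J, L} blocks every backdoor path, so it is the unique smallest valid adjustment set.

{J, L}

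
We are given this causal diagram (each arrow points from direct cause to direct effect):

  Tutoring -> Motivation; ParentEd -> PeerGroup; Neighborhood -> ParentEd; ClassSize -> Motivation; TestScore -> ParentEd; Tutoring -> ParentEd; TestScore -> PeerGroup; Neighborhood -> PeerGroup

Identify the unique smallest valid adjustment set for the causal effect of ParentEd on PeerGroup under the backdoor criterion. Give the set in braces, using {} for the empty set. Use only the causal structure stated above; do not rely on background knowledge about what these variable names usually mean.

{Neighborhood, TestScore}

Variables eligible for adjustment (non-descendants of ParentEd, excluding ParentEd and PeerGroup): {ClassSize, Motivation, Neighborhood, TestScore, Tutoring}.
Backdoor paths from ParentEd to PeerGroup:
  P1: ParentEd <- Neighborhood -> PeerGroup
  P2: ParentEd <- TestScore -> PeerGroup
The empty set is not sufficient: P1 (ParentEd <- Neighborhood -> PeerGroup) has no collider blocking it and no conditioned non-collider, so it is open.
Try {Neighborhood, TestScore}:
  P1: blocked at fork node Neighborhood ∈ conditioning set.
  P2: blocked at fork node TestScore ∈ conditioning set.
{Neighborhood, TestScore} contains no descendant of ParentEd and blocks every backdoor path.
Every element of {Neighborhood, TestScore} is needed (dropping Neighborhood leaves P1 open; dropping TestScore leaves P2 open), so no proper subset is valid.
Among all size-2 subsets of the eligible variables, only {Neighborhood, TestScore} blocks every backdoor path, so it is the unique smallest valid adjustment set.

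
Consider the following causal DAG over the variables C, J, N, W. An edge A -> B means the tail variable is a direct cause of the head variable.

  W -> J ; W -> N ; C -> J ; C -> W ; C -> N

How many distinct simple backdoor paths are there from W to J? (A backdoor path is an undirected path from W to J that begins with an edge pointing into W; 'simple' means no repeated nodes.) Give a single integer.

1

A backdoor path from W to J is any simple undirected path whose first edge points into W (i.e. leaves W via a parent).
Parents of W: {C}.
Enumerating:
  P1: W <- C -> J
That exhausts the simple backdoor paths. Count: 1.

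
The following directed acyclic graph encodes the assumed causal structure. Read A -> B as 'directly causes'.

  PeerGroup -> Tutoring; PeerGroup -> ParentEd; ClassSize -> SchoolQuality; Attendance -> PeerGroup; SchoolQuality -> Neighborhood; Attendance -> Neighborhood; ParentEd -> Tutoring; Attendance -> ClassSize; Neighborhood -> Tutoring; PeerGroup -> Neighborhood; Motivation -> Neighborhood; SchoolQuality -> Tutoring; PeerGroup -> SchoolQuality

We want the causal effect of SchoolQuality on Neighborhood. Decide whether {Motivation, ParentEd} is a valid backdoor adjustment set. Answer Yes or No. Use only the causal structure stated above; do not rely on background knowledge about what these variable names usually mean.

Backdoor paths from SchoolQuality to Neighborhood (paths whose first edge points into SchoolQuality):
  P1: SchoolQuality <- ClassSize <- Attendance -> PeerGroup -> Neighborhood
  P2: SchoolQuality <- ClassSize <- Attendance -> PeerGroup -> ParentEd -> Tutoring <- Neighborhood
  P3: SchoolQuality <- ClassSize <- Attendance -> PeerGroup -> Tutoring <- Neighborhood
  P4: SchoolQuality <- ClassSize <- Attendance -> Neighborhood
  P5: SchoolQuality <- PeerGroup <- Attendance -> Neighborhood
  P6: SchoolQuality <- PeerGroup -> Neighborhood
  P7: SchoolQuality <- PeerGroup -> ParentEd -> Tutoring <- Neighborhood
  P8: SchoolQuality <- PeerGroup -> Tutoring <- Neighborhood
Condition 1 (no descendant of SchoolQuality in the set): holds — descendants of SchoolQuality are {Neighborhood, Tutoring}; none are in {Motivation, ParentEd}.
Condition 2 (every backdoor path blocked by {Motivation, ParentEd}):
  P1: open — no interior node is in the conditioning set.
  P2: blocked at chain node ParentEd ∈ conditioning set.
  P3: blocked at collider Tutoring (neither it nor any descendant is in the conditioning set).
  P4: open — no interior node is in the conditioning set.
  P5: open — no interior node is in the conditioning set.
  P6: open — no interior node is in the conditioning set.
  P7: blocked at chain node ParentEd ∈ conditioning set.
  P8: blocked at collider Tutoring (neither it nor any descendant is in the conditioning set).
{Motivation, ParentEd} does not satisfy the backdoor criterion.

No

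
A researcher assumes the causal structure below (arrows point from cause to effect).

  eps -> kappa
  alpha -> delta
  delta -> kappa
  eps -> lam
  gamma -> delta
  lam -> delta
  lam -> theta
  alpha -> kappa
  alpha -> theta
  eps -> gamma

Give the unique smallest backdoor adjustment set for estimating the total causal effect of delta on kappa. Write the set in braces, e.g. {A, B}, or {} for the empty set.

{alpha, eps}

Variables eligible for adjustment (non-descendants of delta, excluding delta and kappa): {alpha, eps, gamma, lam, theta}.
Backdoor paths from delta to kappa:
  P1: delta <- gamma <- eps -> lam -> theta <- alpha -> kappa
  P2: delta <- gamma <- eps -> kappa
  P3: delta <- lam <- eps -> kappa
  P4: delta <- lam -> theta <- alpha -> kappa
  P5: delta <- alpha -> theta <- lam <- eps -> kappa
  P6: delta <- alpha -> kappa
The empty set is not sufficient: P2 (delta <- gamma <- eps -> kappa) has no collider blocking it and no conditioned non-collider, so it is open.
Try {alpha, eps}:
  P1: blocked at fork node eps ∈ conditioning set.
  P2: blocked at fork node eps ∈ conditioning set.
  P3: blocked at fork node eps ∈ conditioning set.
  P4: blocked at collider theta (neither it nor any descendant is in the conditioning set).
  P5: blocked at fork node alpha ∈ conditioning set.
  P6: blocked at fork node alpha ∈ conditioning set.
{alpha, eps} contains no descendant of delta and blocks every backdoor path.
Every element of {alpha, eps} is needed (dropping alpha leaves P6 open; dropping eps leaves P2 open), so no proper subset is valid.
Among all size-2 subsets of the eligible variables, only {alpha, eps} blocks every backdoor path, so it is the unique smallest valid adjustment set.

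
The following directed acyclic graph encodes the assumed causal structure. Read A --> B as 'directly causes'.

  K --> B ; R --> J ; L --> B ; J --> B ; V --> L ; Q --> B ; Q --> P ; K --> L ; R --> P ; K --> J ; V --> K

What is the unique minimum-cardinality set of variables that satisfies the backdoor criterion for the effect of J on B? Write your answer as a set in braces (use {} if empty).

Variables eligible for adjustment (non-descendants of J, excluding J and B): {K, L, P, Q, R, V}.
Backdoor paths from J to B:
  P1: J <- K <- V -> L -> B
  P2: J <- K -> L -> B
  P3: J <- K -> B
  P4: J <- R -> P <- Q -> B
The empty set is not sufficient: P1 (J <- K <- V -> L -> B) has no collider blocking it and no conditioned non-collider, so it is open.
Try {K}:
  P1: blocked at chain node K ∈ conditioning set.
  P2: blocked at fork node K ∈ conditioning set.
  P3: blocked at fork node K ∈ conditioning set.
  P4: blocked at collider P (neither it nor any descendant is in the conditioning set).
{K} contains no descendant of J and blocks every backdoor path.
No other singleton works — e.g. {V} leaves P2 open — so {K} is the unique smallest valid adjustment set.

{K}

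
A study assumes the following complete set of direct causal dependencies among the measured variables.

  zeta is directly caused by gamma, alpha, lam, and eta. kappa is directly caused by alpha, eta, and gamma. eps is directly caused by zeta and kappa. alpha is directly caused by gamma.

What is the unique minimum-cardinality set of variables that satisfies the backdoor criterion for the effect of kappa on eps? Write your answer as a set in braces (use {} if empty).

Variables eligible for adjustment (non-descendants of kappa, excluding kappa and eps): {alpha, eta, gamma, lam, zeta}.
Backdoor paths from kappa to eps:
  P1: kappa <- gamma -> alpha -> zeta -> eps
  P2: kappa <- gamma -> zeta -> eps
  P3: kappa <- eta -> zeta -> eps
  P4: kappa <- alpha <- gamma -> zeta -> eps
  P5: kappa <- alpha -> zeta -> eps
The empty set is not sufficient: P1 (kappa <- gamma -> alpha -> zeta -> eps) has no collider blocking it and no conditioned non-collider, so it is open.
Try {zeta}:
  P1: blocked at chain node zeta ∈ conditioning set.
  P2: blocked at chain node zeta ∈ conditioning set.
  P3: blocked at chain node zeta ∈ conditioning set.
  P4: blocked at chain node zeta ∈ conditioning set.
  P5: blocked at chain node zeta ∈ conditioning set.
{zeta} contains no descendant of kappa and blocks every backdoor path.
No other singleton works — e.g. {lam} leaves P1 open — so {zeta} is the unique smallest valid adjustment set.

{zeta}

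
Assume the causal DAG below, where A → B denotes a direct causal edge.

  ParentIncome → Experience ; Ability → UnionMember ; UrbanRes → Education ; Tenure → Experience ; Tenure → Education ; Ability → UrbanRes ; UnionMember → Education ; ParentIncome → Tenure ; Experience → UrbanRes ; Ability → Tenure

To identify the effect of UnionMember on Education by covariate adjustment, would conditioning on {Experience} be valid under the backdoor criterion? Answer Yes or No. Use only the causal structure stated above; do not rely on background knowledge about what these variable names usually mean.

Backdoor paths from UnionMember to Education (paths whose first edge points into UnionMember):
  P1: UnionMember <- Ability -> Tenure <- ParentIncome -> Experience -> UrbanRes -> Education
  P2: UnionMember <- Ability -> Tenure -> Experience -> UrbanRes -> Education
  P3: UnionMember <- Ability -> Tenure -> Education
  P4: UnionMember <- Ability -> UrbanRes <- Experience <- ParentIncome -> Tenure -> Education
  P5: UnionMember <- Ability -> UrbanRes <- Experience <- Tenure -> Education
  P6: UnionMember <- Ability -> UrbanRes -> Education
Condition 1 (no descendant of UnionMember in the set): holds — descendants of UnionMember are {Education}; none are in {Experience}.
Condition 2 (every backdoor path blocked by {Experience}):
  P1: blocked at chain node Experience ∈ conditioning set.
  P2: blocked at chain node Experience ∈ conditioning set.
  P3: open — no interior node is in the conditioning set.
  P4: blocked at collider UrbanRes (neither it nor any descendant is in the conditioning set).
  P5: blocked at collider UrbanRes (neither it nor any descendant is in the conditioning set).
  P6: open — no interior node is in the conditioning set.
{Experience} does not satisfy the backdoor criterion.

No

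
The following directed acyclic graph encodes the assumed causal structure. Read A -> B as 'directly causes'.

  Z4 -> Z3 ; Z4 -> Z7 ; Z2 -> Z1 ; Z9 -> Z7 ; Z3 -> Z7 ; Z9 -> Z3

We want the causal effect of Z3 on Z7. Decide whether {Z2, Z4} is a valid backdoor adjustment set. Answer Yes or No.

No

Backdoor paths from Z3 to Z7 (paths whose first edge points into Z3):
  P1: Z3 <- Z4 -> Z7
  P2: Z3 <- Z9 -> Z7
Condition 1 (no descendant of Z3 in the set): holds — descendants of Z3 are {Z7}; none are in {Z2, Z4}.
Condition 2 (every backdoor path blocked by {Z2, Z4}):
  P1: blocked at fork node Z4 ∈ conditioning set.
  P2: open — no interior node is in the conditioning set.
{Z2, Z4} does not satisfy the backdoor criterion.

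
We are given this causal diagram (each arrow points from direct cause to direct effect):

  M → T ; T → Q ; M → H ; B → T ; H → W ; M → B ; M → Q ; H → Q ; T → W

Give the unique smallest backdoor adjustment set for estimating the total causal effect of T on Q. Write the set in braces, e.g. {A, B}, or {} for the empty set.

{M}

Variables eligible for adjustment (non-descendants of T, excluding T and Q): {B, H, M}.
Backdoor paths from T to Q:
  P1: T <- M -> H -> Q
  P2: T <- M -> Q
  P3: T <- B <- M -> H -> Q
  P4: T <- B <- M -> Q
The empty set is not sufficient: P1 (T <- M -> H -> Q) has no collider blocking it and no conditioned non-collider, so it is open.
Try {M}:
  P1: blocked at fork node M ∈ conditioning set.
  P2: blocked at fork node M ∈ conditioning set.
  P3: blocked at fork node M ∈ conditioning set.
  P4: blocked at fork node M ∈ conditioning set.
{M} contains no descendant of T and blocks every backdoor path.
No other singleton works — e.g. {B} leaves P1 open — so {M} is the unique smallest valid adjustment set.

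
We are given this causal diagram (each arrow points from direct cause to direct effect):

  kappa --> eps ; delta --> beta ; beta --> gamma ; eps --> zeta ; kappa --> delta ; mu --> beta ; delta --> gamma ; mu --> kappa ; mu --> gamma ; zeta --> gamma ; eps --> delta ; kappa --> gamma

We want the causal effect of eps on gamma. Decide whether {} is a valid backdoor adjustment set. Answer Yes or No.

Backdoor paths from eps to gamma (paths whose first edge points into eps):
  P1: eps <- kappa <- mu -> beta <- delta -> gamma
  P2: eps <- kappa <- mu -> beta -> gamma
  P3: eps <- kappa <- mu -> gamma
  P4: eps <- kappa -> delta -> beta <- mu -> gamma
  P5: eps <- kappa -> delta -> beta -> gamma
  P6: eps <- kappa -> delta -> gamma
  P7: eps <- kappa -> gamma
Condition 1 (no descendant of eps in the set): holds — descendants of eps are {beta, delta, gamma, zeta}; none are in {}.
Condition 2 (every backdoor path blocked by {}):
  P1: blocked at collider beta (neither it nor any descendant is in the conditioning set).
  P2: open — no interior node is in the conditioning set.
  P3: open — no interior node is in the conditioning set.
  P4: blocked at collider beta (neither it nor any descendant is in the conditioning set).
  P5: open — no interior node is in the conditioning set.
  P6: open — no interior node is in the conditioning set.
  P7: open — no interior node is in the conditioning set.
{} does not satisfy the backdoor criterion.

No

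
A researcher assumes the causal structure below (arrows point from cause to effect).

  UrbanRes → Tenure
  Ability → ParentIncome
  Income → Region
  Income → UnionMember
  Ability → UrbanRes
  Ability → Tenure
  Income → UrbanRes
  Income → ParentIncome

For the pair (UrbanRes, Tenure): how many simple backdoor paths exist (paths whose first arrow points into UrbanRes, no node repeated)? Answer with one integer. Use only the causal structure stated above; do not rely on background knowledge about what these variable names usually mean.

2

A backdoor path from UrbanRes to Tenure is any simple undirected path whose first edge points into UrbanRes (i.e. leaves UrbanRes via a parent).
Parents of UrbanRes: {Ability, Income}.
Enumerating:
  P1: UrbanRes <- Income -> ParentIncome <- Ability -> Tenure
  P2: UrbanRes <- Ability -> Tenure
That exhausts the simple backdoor paths. Count: 2.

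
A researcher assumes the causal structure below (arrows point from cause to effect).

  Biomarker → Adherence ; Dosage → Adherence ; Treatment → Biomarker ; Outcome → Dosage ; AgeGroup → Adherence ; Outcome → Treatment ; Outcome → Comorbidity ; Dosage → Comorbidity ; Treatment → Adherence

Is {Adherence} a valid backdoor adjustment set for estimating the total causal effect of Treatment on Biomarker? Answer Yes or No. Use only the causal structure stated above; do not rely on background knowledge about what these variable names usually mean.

No

Backdoor paths from Treatment to Biomarker (paths whose first edge points into Treatment):
  P1: Treatment <- Outcome -> Dosage -> Adherence <- Biomarker
  P2: Treatment <- Outcome -> Comorbidity <- Dosage -> Adherence <- Biomarker
Condition 1 (no descendant of Treatment in the set): FAILS — Adherence is a descendant of Treatment.
Condition 2 (every backdoor path blocked by {Adherence}):
  P1: open — collider(s) Adherence are conditioned on (or have a conditioned descendant) and no non-collider on the path is in the set.
  P2: blocked at collider Comorbidity (neither it nor any descendant is in the conditioning set).
{Adherence} does not satisfy the backdoor criterion.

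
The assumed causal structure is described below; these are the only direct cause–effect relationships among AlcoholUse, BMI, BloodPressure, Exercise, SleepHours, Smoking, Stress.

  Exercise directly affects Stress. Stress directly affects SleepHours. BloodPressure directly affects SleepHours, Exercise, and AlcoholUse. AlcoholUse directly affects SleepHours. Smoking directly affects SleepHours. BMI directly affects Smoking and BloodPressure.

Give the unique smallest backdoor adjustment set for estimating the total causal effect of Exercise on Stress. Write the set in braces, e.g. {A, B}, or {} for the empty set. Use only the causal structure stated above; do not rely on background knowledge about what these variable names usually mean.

Variables eligible for adjustment (non-descendants of Exercise, excluding Exercise and Stress): {AlcoholUse, BMI, BloodPressure, Smoking}.
Backdoor paths from Exercise to Stress:
  P1: Exercise <- BloodPressure <- BMI -> Smoking -> SleepHours <- Stress
  P2: Exercise <- BloodPressure -> AlcoholUse -> SleepHours <- Stress
  P3: Exercise <- BloodPressure -> SleepHours <- Stress
Each backdoor path contains an unconditioned collider, so every path is already blocked with the empty conditioning set:
  P1: blocked at collider SleepHours (neither it nor any descendant is in the conditioning set).
  P2: blocked at collider SleepHours (neither it nor any descendant is in the conditioning set).
  P3: blocked at collider SleepHours (neither it nor any descendant is in the conditioning set).
The empty set is therefore the unique smallest valid set.

{}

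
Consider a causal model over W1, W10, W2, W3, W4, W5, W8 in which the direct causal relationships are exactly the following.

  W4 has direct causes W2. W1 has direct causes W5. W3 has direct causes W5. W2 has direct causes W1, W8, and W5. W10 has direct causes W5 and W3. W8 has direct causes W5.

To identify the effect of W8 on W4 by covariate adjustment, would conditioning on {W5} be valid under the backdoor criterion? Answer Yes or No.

Yes

Backdoor paths from W8 to W4 (paths whose first edge points into W8):
  P1: W8 <- W5 -> W1 -> W2 -> W4
  P2: W8 <- W5 -> W2 -> W4
Condition 1 (no descendant of W8 in the set): holds — descendants of W8 are {W2, W4}; none are in {W5}.
Condition 2 (every backdoor path blocked by {W5}):
  P1: blocked at fork node W5 ∈ conditioning set.
  P2: blocked at fork node W5 ∈ conditioning set.
{W5} satisfies the backdoor criterion.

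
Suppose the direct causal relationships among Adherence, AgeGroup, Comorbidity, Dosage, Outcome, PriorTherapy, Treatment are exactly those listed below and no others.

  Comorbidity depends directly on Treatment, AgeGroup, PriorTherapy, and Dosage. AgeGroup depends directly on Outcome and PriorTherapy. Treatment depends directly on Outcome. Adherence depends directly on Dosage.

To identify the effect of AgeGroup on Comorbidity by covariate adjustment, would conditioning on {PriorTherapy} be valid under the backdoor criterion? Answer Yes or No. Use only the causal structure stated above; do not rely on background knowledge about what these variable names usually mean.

No

Backdoor paths from AgeGroup to Comorbidity (paths whose first edge points into AgeGroup):
  P1: AgeGroup <- Outcome -> Treatment -> Comorbidity
  P2: AgeGroup <- PriorTherapy -> Comorbidity
Condition 1 (no descendant of AgeGroup in the set): holds — descendants of AgeGroup are {Comorbidity}; none are in {PriorTherapy}.
Condition 2 (every backdoor path blocked by {PriorTherapy}):
  P1: open — no interior node is in the conditioning set.
  P2: blocked at fork node PriorTherapy ∈ conditioning set.
{PriorTherapy} does not satisfy the backdoor criterion.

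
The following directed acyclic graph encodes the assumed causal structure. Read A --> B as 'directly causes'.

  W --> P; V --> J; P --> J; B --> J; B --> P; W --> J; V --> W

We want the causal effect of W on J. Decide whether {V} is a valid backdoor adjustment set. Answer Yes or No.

Backdoor paths from W to J (paths whose first edge points into W):
  P1: W <- V -> J
Condition 1 (no descendant of W in the set): holds — descendants of W are {J, P}; none are in {V}.
Condition 2 (every backdoor path blocked by {V}):
  P1: blocked at fork node V ∈ conditioning set.
{V} satisfies the backdoor criterion.

Yes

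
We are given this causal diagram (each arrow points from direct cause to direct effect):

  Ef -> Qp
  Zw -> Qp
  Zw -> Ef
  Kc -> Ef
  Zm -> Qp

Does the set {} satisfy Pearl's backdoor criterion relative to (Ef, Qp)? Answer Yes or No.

No

Backdoor paths from Ef to Qp (paths whose first edge points into Ef):
  P1: Ef <- Zw -> Qp
Condition 1 (no descendant of Ef in the set): holds — descendants of Ef are {Qp}; none are in {}.
Condition 2 (every backdoor path blocked by {}):
  P1: open — no interior node is in the conditioning set.
{} does not satisfy the backdoor criterion.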